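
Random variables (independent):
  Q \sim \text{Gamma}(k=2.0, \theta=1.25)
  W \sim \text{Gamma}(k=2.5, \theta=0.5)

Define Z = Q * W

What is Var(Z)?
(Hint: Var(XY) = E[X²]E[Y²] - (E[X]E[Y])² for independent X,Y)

Var(XY) = E[X²]E[Y²] - (E[X]E[Y])²
E[Q] = 2.5, Var(Q) = 3.125
E[W] = 1.25, Var(W) = 0.625
E[Q²] = 3.125 + 2.5² = 9.375
E[W²] = 0.625 + 1.25² = 2.1875
Var(Z) = 9.375*2.1875 - (2.5*1.25)²
= 20.507812 - 9.765625 = 10.742188

10.742188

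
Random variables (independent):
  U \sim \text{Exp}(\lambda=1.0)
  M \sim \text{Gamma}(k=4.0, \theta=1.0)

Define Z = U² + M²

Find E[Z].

E[Z] = E[U²] + E[M²]
E[U²] = Var(U) + E[U]² = 1 + 1 = 2
E[M²] = Var(M) + E[M]² = 4 + 16 = 20
E[Z] = 2 + 20 = 22

22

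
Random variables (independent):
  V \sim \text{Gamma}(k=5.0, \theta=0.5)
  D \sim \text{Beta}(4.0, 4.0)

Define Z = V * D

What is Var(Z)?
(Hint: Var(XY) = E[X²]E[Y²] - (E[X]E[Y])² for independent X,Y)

Var(XY) = E[X²]E[Y²] - (E[X]E[Y])²
E[V] = 2.5, Var(V) = 1.25
E[D] = 0.5, Var(D) = 0.027777778
E[V²] = 1.25 + 2.5² = 7.5
E[D²] = 0.027777778 + 0.5² = 0.27777778
Var(Z) = 7.5*0.27777778 - (2.5*0.5)²
= 2.0833333 - 1.5625 = 0.52083333

0.52083333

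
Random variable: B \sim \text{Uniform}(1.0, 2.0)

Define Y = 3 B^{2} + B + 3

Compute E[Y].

E[Y] = 3*E[B²] + 1*E[B] + 3
E[B] = 1.5
E[B²] = Var(B) + (E[B])² = 0.083333333 + 2.25 = 2.3333333
E[Y] = 3*2.3333333 + 1*1.5 + 3 = 11.5

11.5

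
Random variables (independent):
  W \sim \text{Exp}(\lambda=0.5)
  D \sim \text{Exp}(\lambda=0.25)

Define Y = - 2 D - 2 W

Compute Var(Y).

For independent RVs: Var(aX + bY) = a²Var(X) + b²Var(Y)
Var(W) = 4
Var(D) = 16
Var(Y) = (-2)²*4 + (-2)²*16
= 4*4 + 4*16 = 80

80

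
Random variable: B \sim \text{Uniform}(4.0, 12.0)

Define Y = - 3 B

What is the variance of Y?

For Y = aB + b: Var(Y) = a² * Var(B)
Var(B) = (12 - 4)^2/12 = 5.3333333
Var(Y) = (-3)² * 5.3333333 = 9 * 5.3333333 = 48

48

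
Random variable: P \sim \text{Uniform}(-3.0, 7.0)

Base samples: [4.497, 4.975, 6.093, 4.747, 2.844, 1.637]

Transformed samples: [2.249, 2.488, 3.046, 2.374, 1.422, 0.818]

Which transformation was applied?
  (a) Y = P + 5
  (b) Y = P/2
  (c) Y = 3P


Checking option (b) Y = P/2:
  P = 4.497 -> Y = 2.249 ✓
  P = 4.975 -> Y = 2.488 ✓
  P = 6.093 -> Y = 3.046 ✓
All samples match this transformation.

(b) P/2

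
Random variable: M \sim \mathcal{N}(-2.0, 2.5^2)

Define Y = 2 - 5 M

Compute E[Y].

For Y = -5M + 2:
E[Y] = -5 * E[M] + 2
E[M] = -2.0 = -2
E[Y] = -5 * (-2) + 2 = 12

12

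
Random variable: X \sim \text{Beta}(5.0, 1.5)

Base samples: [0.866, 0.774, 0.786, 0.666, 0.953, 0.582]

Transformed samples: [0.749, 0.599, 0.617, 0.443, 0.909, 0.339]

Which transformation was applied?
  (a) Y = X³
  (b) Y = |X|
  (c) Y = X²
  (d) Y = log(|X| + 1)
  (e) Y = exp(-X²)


Checking option (c) Y = X²:
  X = 0.866 -> Y = 0.749 ✓
  X = 0.774 -> Y = 0.599 ✓
  X = 0.786 -> Y = 0.617 ✓
All samples match this transformation.

(c) X²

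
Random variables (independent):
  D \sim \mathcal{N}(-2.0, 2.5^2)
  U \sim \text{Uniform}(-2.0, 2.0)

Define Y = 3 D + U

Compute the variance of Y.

For independent RVs: Var(aX + bY) = a²Var(X) + b²Var(Y)
Var(D) = 6.25
Var(U) = 1.3333333
Var(Y) = 3²*6.25 + 1²*1.3333333
= 9*6.25 + 1*1.3333333 = 57.583333

57.583333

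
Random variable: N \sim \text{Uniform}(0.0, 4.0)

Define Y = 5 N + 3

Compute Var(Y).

For Y = aN + b: Var(Y) = a² * Var(N)
Var(N) = (4 - 0)^2/12 = 1.3333333
Var(Y) = 5² * 1.3333333 = 25 * 1.3333333 = 33.333333

33.333333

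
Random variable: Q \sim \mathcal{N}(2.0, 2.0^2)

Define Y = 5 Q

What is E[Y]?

For Y = 5Q:
E[Y] = 5 * E[Q]
E[Q] = 2.0 = 2
E[Y] = 5 * 2 = 10

10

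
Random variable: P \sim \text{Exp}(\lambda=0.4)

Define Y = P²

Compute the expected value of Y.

Using E[X²] = Var(X) + (E[X])²:
E[P] = 2.5
Var(P) = 1/0.4^2 = 6.25
E[P²] = 6.25 + 2.5² = 6.25 + 6.25 = 12.5

12.5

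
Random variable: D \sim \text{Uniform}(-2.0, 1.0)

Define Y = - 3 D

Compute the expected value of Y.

For Y = -3D:
E[Y] = -3 * E[D]
E[D] = (-2 + 1)/2 = -0.5
E[Y] = -3 * (-0.5) = 1.5

1.5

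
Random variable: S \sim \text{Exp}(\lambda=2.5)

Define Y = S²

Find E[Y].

Using E[X²] = Var(X) + (E[X])²:
E[S] = 0.4
Var(S) = 1/2.5^2 = 0.16
E[S²] = 0.16 + 0.4² = 0.16 + 0.16 = 0.32

0.32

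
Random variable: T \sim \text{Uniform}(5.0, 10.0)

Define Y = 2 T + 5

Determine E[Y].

For Y = 2T + 5:
E[Y] = 2 * E[T] + 5
E[T] = (5 + 10)/2 = 7.5
E[Y] = 2 * 7.5 + 5 = 20

20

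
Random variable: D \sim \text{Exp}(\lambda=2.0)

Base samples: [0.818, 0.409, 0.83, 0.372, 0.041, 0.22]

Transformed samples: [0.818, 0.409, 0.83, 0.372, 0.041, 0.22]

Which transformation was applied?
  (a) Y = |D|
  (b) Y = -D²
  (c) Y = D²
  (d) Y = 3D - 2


Checking option (a) Y = |D|:
  D = 0.818 -> Y = 0.818 ✓
  D = 0.409 -> Y = 0.409 ✓
  D = 0.83 -> Y = 0.83 ✓
All samples match this transformation.

(a) |D|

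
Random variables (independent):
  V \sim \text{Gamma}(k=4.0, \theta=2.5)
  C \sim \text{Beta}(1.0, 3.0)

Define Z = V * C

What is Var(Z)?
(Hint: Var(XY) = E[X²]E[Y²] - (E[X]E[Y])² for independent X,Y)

Var(XY) = E[X²]E[Y²] - (E[X]E[Y])²
E[V] = 10, Var(V) = 25
E[C] = 0.25, Var(C) = 0.0375
E[V²] = 25 + 10² = 125
E[C²] = 0.0375 + 0.25² = 0.1
Var(Z) = 125*0.1 - (10*0.25)²
= 12.5 - 6.25 = 6.25

6.25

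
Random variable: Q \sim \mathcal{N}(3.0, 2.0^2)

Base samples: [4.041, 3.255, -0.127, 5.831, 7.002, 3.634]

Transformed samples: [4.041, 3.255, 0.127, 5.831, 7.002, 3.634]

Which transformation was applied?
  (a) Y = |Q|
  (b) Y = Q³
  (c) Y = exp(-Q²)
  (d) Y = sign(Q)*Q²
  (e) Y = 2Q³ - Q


Checking option (a) Y = |Q|:
  Q = 4.041 -> Y = 4.041 ✓
  Q = 3.255 -> Y = 3.255 ✓
  Q = -0.127 -> Y = 0.127 ✓
All samples match this transformation.

(a) |Q|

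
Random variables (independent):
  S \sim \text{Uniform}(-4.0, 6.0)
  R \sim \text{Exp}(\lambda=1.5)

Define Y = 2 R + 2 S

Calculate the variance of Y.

For independent RVs: Var(aX + bY) = a²Var(X) + b²Var(Y)
Var(S) = 8.3333333
Var(R) = 0.44444444
Var(Y) = 2²*8.3333333 + 2²*0.44444444
= 4*8.3333333 + 4*0.44444444 = 35.111111

35.111111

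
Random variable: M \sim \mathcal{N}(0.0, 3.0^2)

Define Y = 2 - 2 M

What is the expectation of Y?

For Y = -2M + 2:
E[Y] = -2 * E[M] + 2
E[M] = 0.0 = 0
E[Y] = -2 * 0 + 2 = 2

2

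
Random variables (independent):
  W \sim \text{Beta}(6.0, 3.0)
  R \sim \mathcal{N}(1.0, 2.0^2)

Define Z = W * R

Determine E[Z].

For independent RVs: E[XY] = E[X]*E[Y]
E[W] = 0.66666667
E[R] = 1
E[Z] = 0.66666667 * 1 = 0.66666667

0.66666667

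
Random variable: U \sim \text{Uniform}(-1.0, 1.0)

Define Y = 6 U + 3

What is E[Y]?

For Y = 6U + 3:
E[Y] = 6 * E[U] + 3
E[U] = (-1 + 1)/2 = 0
E[Y] = 6 * 0 + 3 = 3

3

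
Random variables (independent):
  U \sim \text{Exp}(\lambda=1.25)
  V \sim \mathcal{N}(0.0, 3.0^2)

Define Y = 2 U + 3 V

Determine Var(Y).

For independent RVs: Var(aX + bY) = a²Var(X) + b²Var(Y)
Var(U) = 0.64
Var(V) = 9
Var(Y) = 2²*0.64 + 3²*9
= 4*0.64 + 9*9 = 83.56

83.56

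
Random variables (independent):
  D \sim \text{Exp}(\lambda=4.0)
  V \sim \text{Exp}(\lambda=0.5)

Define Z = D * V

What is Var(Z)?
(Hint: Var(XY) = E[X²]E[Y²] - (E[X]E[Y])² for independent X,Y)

Var(XY) = E[X²]E[Y²] - (E[X]E[Y])²
E[D] = 0.25, Var(D) = 0.0625
E[V] = 2, Var(V) = 4
E[D²] = 0.0625 + 0.25² = 0.125
E[V²] = 4 + 2² = 8
Var(Z) = 0.125*8 - (0.25*2)²
= 1 - 0.25 = 0.75

0.75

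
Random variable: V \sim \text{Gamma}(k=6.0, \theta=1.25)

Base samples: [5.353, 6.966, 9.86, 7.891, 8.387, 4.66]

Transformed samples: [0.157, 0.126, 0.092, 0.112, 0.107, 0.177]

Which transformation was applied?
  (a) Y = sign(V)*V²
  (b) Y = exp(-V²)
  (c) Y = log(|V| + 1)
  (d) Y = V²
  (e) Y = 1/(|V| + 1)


Checking option (e) Y = 1/(|V| + 1):
  V = 5.353 -> Y = 0.157 ✓
  V = 6.966 -> Y = 0.126 ✓
  V = 9.86 -> Y = 0.092 ✓
All samples match this transformation.

(e) 1/(|V| + 1)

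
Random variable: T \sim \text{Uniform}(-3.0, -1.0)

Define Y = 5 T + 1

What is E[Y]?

For Y = 5T + 1:
E[Y] = 5 * E[T] + 1
E[T] = (-3 - 1)/2 = -2
E[Y] = 5 * (-2) + 1 = -9

-9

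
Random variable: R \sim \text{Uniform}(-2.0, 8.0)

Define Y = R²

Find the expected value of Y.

Using E[X²] = Var(X) + (E[X])²:
E[R] = 3
Var(R) = (8 + 2)^2/12 = 8.3333333
E[R²] = 8.3333333 + 3² = 8.3333333 + 9 = 17.333333

17.333333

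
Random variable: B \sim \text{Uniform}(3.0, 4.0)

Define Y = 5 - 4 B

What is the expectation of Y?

For Y = -4B + 5:
E[Y] = -4 * E[B] + 5
E[B] = (3 + 4)/2 = 3.5
E[Y] = -4 * 3.5 + 5 = -9

-9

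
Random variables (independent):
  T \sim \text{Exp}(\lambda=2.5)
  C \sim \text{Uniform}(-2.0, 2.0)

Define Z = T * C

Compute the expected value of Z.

For independent RVs: E[XY] = E[X]*E[Y]
E[T] = 0.4
E[C] = 0
E[Z] = 0.4 * 0 = 0

0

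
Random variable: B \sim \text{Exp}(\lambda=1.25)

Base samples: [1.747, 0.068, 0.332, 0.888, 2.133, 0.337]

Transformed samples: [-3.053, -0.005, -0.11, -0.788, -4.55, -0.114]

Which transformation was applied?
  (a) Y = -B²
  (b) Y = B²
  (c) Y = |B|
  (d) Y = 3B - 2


Checking option (a) Y = -B²:
  B = 1.747 -> Y = -3.053 ✓
  B = 0.068 -> Y = -0.005 ✓
  B = 0.332 -> Y = -0.11 ✓
All samples match this transformation.

(a) -B²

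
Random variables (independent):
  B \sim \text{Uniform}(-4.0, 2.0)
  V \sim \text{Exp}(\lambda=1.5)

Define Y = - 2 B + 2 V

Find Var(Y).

For independent RVs: Var(aX + bY) = a²Var(X) + b²Var(Y)
Var(B) = 3
Var(V) = 0.44444444
Var(Y) = (-2)²*3 + 2²*0.44444444
= 4*3 + 4*0.44444444 = 13.777778

13.777778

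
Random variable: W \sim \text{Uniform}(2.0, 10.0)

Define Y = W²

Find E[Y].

E[W²] = Var(W) + (E[W])² = 5.3333333 + 36 = 41.333333

41.333333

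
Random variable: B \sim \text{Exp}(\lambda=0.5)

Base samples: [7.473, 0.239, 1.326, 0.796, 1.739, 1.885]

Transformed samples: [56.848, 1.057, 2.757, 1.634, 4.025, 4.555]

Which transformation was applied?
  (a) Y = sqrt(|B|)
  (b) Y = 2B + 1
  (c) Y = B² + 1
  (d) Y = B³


Checking option (c) Y = B² + 1:
  B = 7.473 -> Y = 56.848 ✓
  B = 0.239 -> Y = 1.057 ✓
  B = 1.326 -> Y = 2.757 ✓
All samples match this transformation.

(c) B² + 1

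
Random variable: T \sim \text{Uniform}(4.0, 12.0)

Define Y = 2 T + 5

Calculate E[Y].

For Y = 2T + 5:
E[Y] = 2 * E[T] + 5
E[T] = (4 + 12)/2 = 8
E[Y] = 2 * 8 + 5 = 21

21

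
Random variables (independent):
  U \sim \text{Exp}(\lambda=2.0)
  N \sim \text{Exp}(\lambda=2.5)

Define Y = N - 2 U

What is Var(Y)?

For independent RVs: Var(aX + bY) = a²Var(X) + b²Var(Y)
Var(U) = 0.25
Var(N) = 0.16
Var(Y) = (-2)²*0.25 + 1²*0.16
= 4*0.25 + 1*0.16 = 1.16

1.16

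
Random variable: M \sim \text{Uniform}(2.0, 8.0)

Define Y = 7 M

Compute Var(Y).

For Y = aM + b: Var(Y) = a² * Var(M)
Var(M) = (8 - 2)^2/12 = 3
Var(Y) = 7² * 3 = 49 * 3 = 147

147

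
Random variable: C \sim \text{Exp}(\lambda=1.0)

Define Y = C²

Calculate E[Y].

E[C²] = Var(C) + (E[C])² = 1 + 1 = 2

2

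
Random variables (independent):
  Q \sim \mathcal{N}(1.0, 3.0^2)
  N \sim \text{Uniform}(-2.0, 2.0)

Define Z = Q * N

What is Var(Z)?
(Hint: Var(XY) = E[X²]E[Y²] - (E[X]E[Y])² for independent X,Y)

Var(XY) = E[X²]E[Y²] - (E[X]E[Y])²
E[Q] = 1, Var(Q) = 9
E[N] = 0, Var(N) = 1.3333333
E[Q²] = 9 + 1² = 10
E[N²] = 1.3333333 + 0² = 1.3333333
Var(Z) = 10*1.3333333 - (1*0)²
= 13.333333 - 0 = 13.333333

13.333333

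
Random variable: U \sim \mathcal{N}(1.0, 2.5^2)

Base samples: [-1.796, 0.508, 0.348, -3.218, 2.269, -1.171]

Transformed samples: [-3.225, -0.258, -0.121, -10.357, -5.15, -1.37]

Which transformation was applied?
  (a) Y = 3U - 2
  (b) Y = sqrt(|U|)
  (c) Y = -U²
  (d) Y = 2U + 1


Checking option (c) Y = -U²:
  U = -1.796 -> Y = -3.225 ✓
  U = 0.508 -> Y = -0.258 ✓
  U = 0.348 -> Y = -0.121 ✓
All samples match this transformation.

(c) -U²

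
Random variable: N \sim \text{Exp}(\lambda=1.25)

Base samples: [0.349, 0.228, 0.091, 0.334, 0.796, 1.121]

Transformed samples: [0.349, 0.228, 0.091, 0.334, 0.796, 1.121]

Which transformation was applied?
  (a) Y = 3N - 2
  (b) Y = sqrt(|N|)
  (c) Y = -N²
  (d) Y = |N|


Checking option (d) Y = |N|:
  N = 0.349 -> Y = 0.349 ✓
  N = 0.228 -> Y = 0.228 ✓
  N = 0.091 -> Y = 0.091 ✓
All samples match this transformation.

(d) |N|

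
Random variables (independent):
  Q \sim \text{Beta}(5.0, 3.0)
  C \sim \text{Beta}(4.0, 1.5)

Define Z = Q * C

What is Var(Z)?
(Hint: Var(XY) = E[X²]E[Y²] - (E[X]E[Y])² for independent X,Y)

Var(XY) = E[X²]E[Y²] - (E[X]E[Y])²
E[Q] = 0.625, Var(Q) = 0.026041667
E[C] = 0.72727273, Var(C) = 0.03051494
E[Q²] = 0.026041667 + 0.625² = 0.41666667
E[C²] = 0.03051494 + 0.72727273² = 0.55944056
Var(Z) = 0.41666667*0.55944056 - (0.625*0.72727273)²
= 0.23310023 - 0.20661157 = 0.026488663

0.026488663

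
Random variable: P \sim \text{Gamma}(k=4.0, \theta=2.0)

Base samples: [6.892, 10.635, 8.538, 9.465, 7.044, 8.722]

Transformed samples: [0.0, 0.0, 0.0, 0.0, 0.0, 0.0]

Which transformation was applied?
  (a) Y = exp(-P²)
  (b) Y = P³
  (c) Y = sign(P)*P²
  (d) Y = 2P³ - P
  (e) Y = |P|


Checking option (a) Y = exp(-P²):
  P = 6.892 -> Y = 0.0 ✓
  P = 10.635 -> Y = 0.0 ✓
  P = 8.538 -> Y = 0.0 ✓
All samples match this transformation.

(a) exp(-P²)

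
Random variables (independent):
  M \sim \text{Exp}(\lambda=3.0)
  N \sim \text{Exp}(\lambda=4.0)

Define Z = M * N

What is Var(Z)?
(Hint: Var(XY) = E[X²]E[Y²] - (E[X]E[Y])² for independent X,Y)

Var(XY) = E[X²]E[Y²] - (E[X]E[Y])²
E[M] = 0.33333333, Var(M) = 0.11111111
E[N] = 0.25, Var(N) = 0.0625
E[M²] = 0.11111111 + 0.33333333² = 0.22222222
E[N²] = 0.0625 + 0.25² = 0.125
Var(Z) = 0.22222222*0.125 - (0.33333333*0.25)²
= 0.027777778 - 0.0069444444 = 0.020833333

0.020833333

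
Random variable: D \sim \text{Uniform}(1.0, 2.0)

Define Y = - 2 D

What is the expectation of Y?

For Y = -2D:
E[Y] = -2 * E[D]
E[D] = (1 + 2)/2 = 1.5
E[Y] = -2 * 1.5 = -3

-3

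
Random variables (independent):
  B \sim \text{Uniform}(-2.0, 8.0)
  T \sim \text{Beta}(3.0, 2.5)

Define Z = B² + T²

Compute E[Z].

E[Z] = E[B²] + E[T²]
E[B²] = Var(B) + E[B]² = 8.3333333 + 9 = 17.333333
E[T²] = Var(T) + E[T]² = 0.038143675 + 0.29752066 = 0.33566434
E[Z] = 17.333333 + 0.33566434 = 17.668998

17.668998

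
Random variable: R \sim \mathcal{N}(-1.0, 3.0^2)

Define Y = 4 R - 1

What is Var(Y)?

For Y = aR + b: Var(Y) = a² * Var(R)
Var(R) = 3.0^2 = 9
Var(Y) = 4² * 9 = 16 * 9 = 144

144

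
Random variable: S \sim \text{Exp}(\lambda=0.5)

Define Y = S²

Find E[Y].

E[S²] = Var(S) + (E[S])² = 4 + 4 = 8

8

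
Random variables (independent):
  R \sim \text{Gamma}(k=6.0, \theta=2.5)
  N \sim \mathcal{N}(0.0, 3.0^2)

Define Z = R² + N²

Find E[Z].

E[Z] = E[R²] + E[N²]
E[R²] = Var(R) + E[R]² = 37.5 + 225 = 262.5
E[N²] = Var(N) + E[N]² = 9 + 0 = 9
E[Z] = 262.5 + 9 = 271.5

271.5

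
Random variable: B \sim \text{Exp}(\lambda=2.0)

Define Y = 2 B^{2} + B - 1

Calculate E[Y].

E[Y] = 2*E[B²] + 1*E[B] - 1
E[B] = 0.5
E[B²] = Var(B) + (E[B])² = 0.25 + 0.25 = 0.5
E[Y] = 2*0.5 + 1*0.5 - 1 = 0.5

0.5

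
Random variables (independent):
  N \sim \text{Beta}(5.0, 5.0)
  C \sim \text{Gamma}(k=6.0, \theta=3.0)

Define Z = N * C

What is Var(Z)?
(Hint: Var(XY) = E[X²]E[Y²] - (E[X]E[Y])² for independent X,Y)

Var(XY) = E[X²]E[Y²] - (E[X]E[Y])²
E[N] = 0.5, Var(N) = 0.022727273
E[C] = 18, Var(C) = 54
E[N²] = 0.022727273 + 0.5² = 0.27272727
E[C²] = 54 + 18² = 378
Var(Z) = 0.27272727*378 - (0.5*18)²
= 103.09091 - 81 = 22.090909

22.090909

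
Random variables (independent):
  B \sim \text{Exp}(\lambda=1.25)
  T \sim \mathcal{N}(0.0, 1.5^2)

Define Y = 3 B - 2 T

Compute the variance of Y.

For independent RVs: Var(aX + bY) = a²Var(X) + b²Var(Y)
Var(B) = 0.64
Var(T) = 2.25
Var(Y) = 3²*0.64 + (-2)²*2.25
= 9*0.64 + 4*2.25 = 14.76

14.76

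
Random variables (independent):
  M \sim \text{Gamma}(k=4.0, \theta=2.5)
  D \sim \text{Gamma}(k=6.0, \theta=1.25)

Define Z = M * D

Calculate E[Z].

For independent RVs: E[XY] = E[X]*E[Y]
E[M] = 10
E[D] = 7.5
E[Z] = 10 * 7.5 = 75

75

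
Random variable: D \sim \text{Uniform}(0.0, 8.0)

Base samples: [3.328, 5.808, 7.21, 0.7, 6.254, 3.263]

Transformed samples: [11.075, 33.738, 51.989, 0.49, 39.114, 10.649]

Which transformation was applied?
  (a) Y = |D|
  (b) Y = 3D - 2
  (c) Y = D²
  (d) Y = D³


Checking option (c) Y = D²:
  D = 3.328 -> Y = 11.075 ✓
  D = 5.808 -> Y = 33.738 ✓
  D = 7.21 -> Y = 51.989 ✓
All samples match this transformation.

(c) D²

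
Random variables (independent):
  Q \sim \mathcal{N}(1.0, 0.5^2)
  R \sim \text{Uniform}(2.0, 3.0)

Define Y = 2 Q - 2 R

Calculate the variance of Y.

For independent RVs: Var(aX + bY) = a²Var(X) + b²Var(Y)
Var(Q) = 0.25
Var(R) = 0.083333333
Var(Y) = 2²*0.25 + (-2)²*0.083333333
= 4*0.25 + 4*0.083333333 = 1.3333333

1.3333333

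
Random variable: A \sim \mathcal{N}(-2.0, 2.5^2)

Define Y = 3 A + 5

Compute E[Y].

For Y = 3A + 5:
E[Y] = 3 * E[A] + 5
E[A] = -2.0 = -2
E[Y] = 3 * (-2) + 5 = -1

-1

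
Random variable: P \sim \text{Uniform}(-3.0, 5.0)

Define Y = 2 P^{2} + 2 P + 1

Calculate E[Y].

E[Y] = 2*E[P²] + 2*E[P] + 1
E[P] = 1
E[P²] = Var(P) + (E[P])² = 5.3333333 + 1 = 6.3333333
E[Y] = 2*6.3333333 + 2*1 + 1 = 15.666667

15.666667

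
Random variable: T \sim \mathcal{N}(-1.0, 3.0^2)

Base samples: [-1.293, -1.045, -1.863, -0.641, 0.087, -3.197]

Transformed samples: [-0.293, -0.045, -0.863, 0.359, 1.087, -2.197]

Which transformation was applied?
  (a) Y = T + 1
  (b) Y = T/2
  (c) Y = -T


Checking option (a) Y = T + 1:
  T = -1.293 -> Y = -0.293 ✓
  T = -1.045 -> Y = -0.045 ✓
  T = -1.863 -> Y = -0.863 ✓
All samples match this transformation.

(a) T + 1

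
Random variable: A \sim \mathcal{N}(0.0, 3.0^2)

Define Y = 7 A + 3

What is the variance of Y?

For Y = aA + b: Var(Y) = a² * Var(A)
Var(A) = 3.0^2 = 9
Var(Y) = 7² * 9 = 49 * 9 = 441

441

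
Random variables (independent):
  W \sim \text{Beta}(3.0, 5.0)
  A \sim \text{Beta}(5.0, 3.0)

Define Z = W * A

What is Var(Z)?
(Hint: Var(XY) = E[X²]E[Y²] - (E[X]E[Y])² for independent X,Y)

Var(XY) = E[X²]E[Y²] - (E[X]E[Y])²
E[W] = 0.375, Var(W) = 0.026041667
E[A] = 0.625, Var(A) = 0.026041667
E[W²] = 0.026041667 + 0.375² = 0.16666667
E[A²] = 0.026041667 + 0.625² = 0.41666667
Var(Z) = 0.16666667*0.41666667 - (0.375*0.625)²
= 0.069444444 - 0.054931641 = 0.014512804

0.014512804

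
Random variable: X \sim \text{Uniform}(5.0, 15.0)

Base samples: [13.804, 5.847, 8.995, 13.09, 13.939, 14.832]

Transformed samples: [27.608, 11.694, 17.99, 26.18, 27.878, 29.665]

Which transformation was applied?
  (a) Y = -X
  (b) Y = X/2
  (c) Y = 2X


Checking option (c) Y = 2X:
  X = 13.804 -> Y = 27.608 ✓
  X = 5.847 -> Y = 11.694 ✓
  X = 8.995 -> Y = 17.99 ✓
All samples match this transformation.

(c) 2X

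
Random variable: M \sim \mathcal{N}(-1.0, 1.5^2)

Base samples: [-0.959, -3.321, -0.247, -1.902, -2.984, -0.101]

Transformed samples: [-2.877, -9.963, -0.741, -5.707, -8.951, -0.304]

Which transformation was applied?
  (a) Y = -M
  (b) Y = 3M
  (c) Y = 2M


Checking option (b) Y = 3M:
  M = -0.959 -> Y = -2.877 ✓
  M = -3.321 -> Y = -9.963 ✓
  M = -0.247 -> Y = -0.741 ✓
All samples match this transformation.

(b) 3M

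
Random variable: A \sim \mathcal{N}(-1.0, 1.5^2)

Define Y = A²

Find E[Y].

E[A²] = Var(A) + (E[A])² = 2.25 + 1 = 3.25

3.25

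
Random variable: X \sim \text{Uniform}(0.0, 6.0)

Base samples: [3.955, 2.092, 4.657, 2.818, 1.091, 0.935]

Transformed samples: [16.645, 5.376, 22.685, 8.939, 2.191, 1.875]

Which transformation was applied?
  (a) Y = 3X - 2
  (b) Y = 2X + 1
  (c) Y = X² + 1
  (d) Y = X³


Checking option (c) Y = X² + 1:
  X = 3.955 -> Y = 16.645 ✓
  X = 2.092 -> Y = 5.376 ✓
  X = 4.657 -> Y = 22.685 ✓
All samples match this transformation.

(c) X² + 1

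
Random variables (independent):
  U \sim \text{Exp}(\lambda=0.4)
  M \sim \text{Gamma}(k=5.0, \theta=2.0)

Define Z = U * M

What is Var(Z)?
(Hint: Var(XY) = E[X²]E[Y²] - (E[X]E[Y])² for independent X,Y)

Var(XY) = E[X²]E[Y²] - (E[X]E[Y])²
E[U] = 2.5, Var(U) = 6.25
E[M] = 10, Var(M) = 20
E[U²] = 6.25 + 2.5² = 12.5
E[M²] = 20 + 10² = 120
Var(Z) = 12.5*120 - (2.5*10)²
= 1500 - 625 = 875

875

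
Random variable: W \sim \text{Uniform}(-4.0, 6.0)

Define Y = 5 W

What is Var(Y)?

For Y = aW + b: Var(Y) = a² * Var(W)
Var(W) = (6 + 4)^2/12 = 8.3333333
Var(Y) = 5² * 8.3333333 = 25 * 8.3333333 = 208.33333

208.33333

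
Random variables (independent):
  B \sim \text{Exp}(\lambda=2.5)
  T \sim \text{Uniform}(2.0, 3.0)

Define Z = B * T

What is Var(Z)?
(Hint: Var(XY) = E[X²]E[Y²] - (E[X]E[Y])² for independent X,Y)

Var(XY) = E[X²]E[Y²] - (E[X]E[Y])²
E[B] = 0.4, Var(B) = 0.16
E[T] = 2.5, Var(T) = 0.083333333
E[B²] = 0.16 + 0.4² = 0.32
E[T²] = 0.083333333 + 2.5² = 6.3333333
Var(Z) = 0.32*6.3333333 - (0.4*2.5)²
= 2.0266667 - 1 = 1.0266667

1.0266667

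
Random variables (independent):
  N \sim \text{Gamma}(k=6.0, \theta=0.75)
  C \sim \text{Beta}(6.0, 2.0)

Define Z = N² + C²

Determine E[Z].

E[Z] = E[N²] + E[C²]
E[N²] = Var(N) + E[N]² = 3.375 + 20.25 = 23.625
E[C²] = Var(C) + E[C]² = 0.020833333 + 0.5625 = 0.58333333
E[Z] = 23.625 + 0.58333333 = 24.208333

24.208333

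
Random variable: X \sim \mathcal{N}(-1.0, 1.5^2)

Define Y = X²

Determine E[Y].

Using E[X²] = Var(X) + (E[X])²:
E[X] = -1
Var(X) = 1.5^2 = 2.25
E[X²] = 2.25 + (-1)² = 2.25 + 1 = 3.25

3.25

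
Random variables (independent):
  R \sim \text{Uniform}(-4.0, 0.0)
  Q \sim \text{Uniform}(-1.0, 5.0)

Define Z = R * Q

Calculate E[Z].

For independent RVs: E[XY] = E[X]*E[Y]
E[R] = -2
E[Q] = 2
E[Z] = -2 * 2 = -4

-4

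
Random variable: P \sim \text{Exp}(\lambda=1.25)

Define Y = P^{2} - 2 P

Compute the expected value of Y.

E[Y] = 1*E[P²] - 2*E[P]
E[P] = 0.8
E[P²] = Var(P) + (E[P])² = 0.64 + 0.64 = 1.28
E[Y] = 1*1.28 - 2*0.8 = -0.32

-0.32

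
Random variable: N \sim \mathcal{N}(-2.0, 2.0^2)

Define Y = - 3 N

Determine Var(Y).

For Y = aN + b: Var(Y) = a² * Var(N)
Var(N) = 2.0^2 = 4
Var(Y) = (-3)² * 4 = 9 * 4 = 36

36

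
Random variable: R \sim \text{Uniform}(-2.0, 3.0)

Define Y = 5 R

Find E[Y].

For Y = 5R:
E[Y] = 5 * E[R]
E[R] = (-2 + 3)/2 = 0.5
E[Y] = 5 * 0.5 = 2.5

2.5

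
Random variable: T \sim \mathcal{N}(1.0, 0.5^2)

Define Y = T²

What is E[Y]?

E[T²] = Var(T) + (E[T])² = 0.25 + 1 = 1.25

1.25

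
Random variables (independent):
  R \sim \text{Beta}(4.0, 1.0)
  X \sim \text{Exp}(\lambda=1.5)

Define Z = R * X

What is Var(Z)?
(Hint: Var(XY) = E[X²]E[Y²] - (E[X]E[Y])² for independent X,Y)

Var(XY) = E[X²]E[Y²] - (E[X]E[Y])²
E[R] = 0.8, Var(R) = 0.026666667
E[X] = 0.66666667, Var(X) = 0.44444444
E[R²] = 0.026666667 + 0.8² = 0.66666667
E[X²] = 0.44444444 + 0.66666667² = 0.88888889
Var(Z) = 0.66666667*0.88888889 - (0.8*0.66666667)²
= 0.59259259 - 0.28444444 = 0.30814815

0.30814815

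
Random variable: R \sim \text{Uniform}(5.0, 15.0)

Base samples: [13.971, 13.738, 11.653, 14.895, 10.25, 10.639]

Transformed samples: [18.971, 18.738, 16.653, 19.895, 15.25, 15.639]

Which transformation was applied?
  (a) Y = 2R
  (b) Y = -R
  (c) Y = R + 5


Checking option (c) Y = R + 5:
  R = 13.971 -> Y = 18.971 ✓
  R = 13.738 -> Y = 18.738 ✓
  R = 11.653 -> Y = 16.653 ✓
All samples match this transformation.

(c) R + 5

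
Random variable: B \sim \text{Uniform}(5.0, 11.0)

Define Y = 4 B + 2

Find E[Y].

For Y = 4B + 2:
E[Y] = 4 * E[B] + 2
E[B] = (5 + 11)/2 = 8
E[Y] = 4 * 8 + 2 = 34

34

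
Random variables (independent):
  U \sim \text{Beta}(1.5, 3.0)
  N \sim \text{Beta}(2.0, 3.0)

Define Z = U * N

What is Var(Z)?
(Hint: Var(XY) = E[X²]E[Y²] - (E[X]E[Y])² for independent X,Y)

Var(XY) = E[X²]E[Y²] - (E[X]E[Y])²
E[U] = 0.33333333, Var(U) = 0.04040404
E[N] = 0.4, Var(N) = 0.04
E[U²] = 0.04040404 + 0.33333333² = 0.15151515
E[N²] = 0.04 + 0.4² = 0.2
Var(Z) = 0.15151515*0.2 - (0.33333333*0.4)²
= 0.03030303 - 0.017777778 = 0.012525253

0.012525253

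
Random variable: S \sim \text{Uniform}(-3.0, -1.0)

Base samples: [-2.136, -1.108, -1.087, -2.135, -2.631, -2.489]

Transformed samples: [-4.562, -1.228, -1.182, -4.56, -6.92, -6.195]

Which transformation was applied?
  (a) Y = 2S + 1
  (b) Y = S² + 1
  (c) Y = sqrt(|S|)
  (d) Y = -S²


Checking option (d) Y = -S²:
  S = -2.136 -> Y = -4.562 ✓
  S = -1.108 -> Y = -1.228 ✓
  S = -1.087 -> Y = -1.182 ✓
All samples match this transformation.

(d) -S²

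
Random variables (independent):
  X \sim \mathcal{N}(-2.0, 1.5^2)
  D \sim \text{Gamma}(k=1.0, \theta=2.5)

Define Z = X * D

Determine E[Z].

For independent RVs: E[XY] = E[X]*E[Y]
E[X] = -2
E[D] = 2.5
E[Z] = -2 * 2.5 = -5

-5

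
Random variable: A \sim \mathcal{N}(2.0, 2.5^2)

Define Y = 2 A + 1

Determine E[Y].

For Y = 2A + 1:
E[Y] = 2 * E[A] + 1
E[A] = 2.0 = 2
E[Y] = 2 * 2 + 1 = 5

5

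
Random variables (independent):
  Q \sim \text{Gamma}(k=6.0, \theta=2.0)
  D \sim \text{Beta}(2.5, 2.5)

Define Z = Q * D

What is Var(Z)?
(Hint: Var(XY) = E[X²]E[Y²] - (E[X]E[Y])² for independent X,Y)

Var(XY) = E[X²]E[Y²] - (E[X]E[Y])²
E[Q] = 12, Var(Q) = 24
E[D] = 0.5, Var(D) = 0.041666667
E[Q²] = 24 + 12² = 168
E[D²] = 0.041666667 + 0.5² = 0.29166667
Var(Z) = 168*0.29166667 - (12*0.5)²
= 49 - 36 = 13

13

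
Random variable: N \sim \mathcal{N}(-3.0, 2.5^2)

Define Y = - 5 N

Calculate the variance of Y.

For Y = aN + b: Var(Y) = a² * Var(N)
Var(N) = 2.5^2 = 6.25
Var(Y) = (-5)² * 6.25 = 25 * 6.25 = 156.25

156.25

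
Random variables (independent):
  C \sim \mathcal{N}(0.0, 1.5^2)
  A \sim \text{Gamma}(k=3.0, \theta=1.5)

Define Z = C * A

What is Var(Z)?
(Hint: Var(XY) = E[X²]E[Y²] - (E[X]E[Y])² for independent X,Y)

Var(XY) = E[X²]E[Y²] - (E[X]E[Y])²
E[C] = 0, Var(C) = 2.25
E[A] = 4.5, Var(A) = 6.75
E[C²] = 2.25 + 0² = 2.25
E[A²] = 6.75 + 4.5² = 27
Var(Z) = 2.25*27 - (0*4.5)²
= 60.75 - 0 = 60.75

60.75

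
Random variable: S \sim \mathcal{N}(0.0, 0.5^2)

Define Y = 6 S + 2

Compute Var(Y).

For Y = aS + b: Var(Y) = a² * Var(S)
Var(S) = 0.5^2 = 0.25
Var(Y) = 6² * 0.25 = 36 * 0.25 = 9

9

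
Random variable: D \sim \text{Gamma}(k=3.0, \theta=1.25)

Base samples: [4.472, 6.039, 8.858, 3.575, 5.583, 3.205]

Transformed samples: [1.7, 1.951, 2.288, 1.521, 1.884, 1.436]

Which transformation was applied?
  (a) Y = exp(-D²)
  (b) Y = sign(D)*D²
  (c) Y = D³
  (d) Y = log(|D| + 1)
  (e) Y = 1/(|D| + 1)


Checking option (d) Y = log(|D| + 1):
  D = 4.472 -> Y = 1.7 ✓
  D = 6.039 -> Y = 1.951 ✓
  D = 8.858 -> Y = 2.288 ✓
All samples match this transformation.

(d) log(|D| + 1)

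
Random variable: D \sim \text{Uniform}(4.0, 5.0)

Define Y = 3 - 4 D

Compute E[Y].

For Y = -4D + 3:
E[Y] = -4 * E[D] + 3
E[D] = (4 + 5)/2 = 4.5
E[Y] = -4 * 4.5 + 3 = -15

-15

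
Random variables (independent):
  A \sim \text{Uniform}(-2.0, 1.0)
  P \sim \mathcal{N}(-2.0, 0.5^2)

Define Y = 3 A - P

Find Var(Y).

For independent RVs: Var(aX + bY) = a²Var(X) + b²Var(Y)
Var(A) = 0.75
Var(P) = 0.25
Var(Y) = 3²*0.75 + (-1)²*0.25
= 9*0.75 + 1*0.25 = 7

7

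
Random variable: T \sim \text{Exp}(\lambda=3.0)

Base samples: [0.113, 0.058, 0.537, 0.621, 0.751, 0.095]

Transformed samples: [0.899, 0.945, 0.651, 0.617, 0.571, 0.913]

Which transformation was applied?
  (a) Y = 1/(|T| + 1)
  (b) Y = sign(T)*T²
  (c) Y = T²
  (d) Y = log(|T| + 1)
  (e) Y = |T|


Checking option (a) Y = 1/(|T| + 1):
  T = 0.113 -> Y = 0.899 ✓
  T = 0.058 -> Y = 0.945 ✓
  T = 0.537 -> Y = 0.651 ✓
All samples match this transformation.

(a) 1/(|T| + 1)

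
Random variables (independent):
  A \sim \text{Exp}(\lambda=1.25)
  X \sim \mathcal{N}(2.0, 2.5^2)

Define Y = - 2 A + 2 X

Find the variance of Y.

For independent RVs: Var(aX + bY) = a²Var(X) + b²Var(Y)
Var(A) = 0.64
Var(X) = 6.25
Var(Y) = (-2)²*0.64 + 2²*6.25
= 4*0.64 + 4*6.25 = 27.56

27.56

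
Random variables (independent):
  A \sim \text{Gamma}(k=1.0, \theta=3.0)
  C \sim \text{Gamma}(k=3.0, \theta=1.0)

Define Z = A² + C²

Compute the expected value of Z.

E[Z] = E[A²] + E[C²]
E[A²] = Var(A) + E[A]² = 9 + 9 = 18
E[C²] = Var(C) + E[C]² = 3 + 9 = 12
E[Z] = 18 + 12 = 30

30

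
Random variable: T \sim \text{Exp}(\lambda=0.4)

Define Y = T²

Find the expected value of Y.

E[T²] = Var(T) + (E[T])² = 6.25 + 6.25 = 12.5

12.5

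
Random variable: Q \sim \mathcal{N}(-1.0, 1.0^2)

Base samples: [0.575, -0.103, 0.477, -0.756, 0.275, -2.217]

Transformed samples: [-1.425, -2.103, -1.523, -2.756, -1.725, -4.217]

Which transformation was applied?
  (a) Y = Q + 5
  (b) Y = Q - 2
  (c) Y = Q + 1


Checking option (b) Y = Q - 2:
  Q = 0.575 -> Y = -1.425 ✓
  Q = -0.103 -> Y = -2.103 ✓
  Q = 0.477 -> Y = -1.523 ✓
All samples match this transformation.

(b) Q - 2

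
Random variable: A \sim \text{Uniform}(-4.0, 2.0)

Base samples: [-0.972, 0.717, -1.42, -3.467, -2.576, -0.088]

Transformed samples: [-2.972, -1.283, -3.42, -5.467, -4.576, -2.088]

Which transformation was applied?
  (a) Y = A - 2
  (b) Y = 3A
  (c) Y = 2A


Checking option (a) Y = A - 2:
  A = -0.972 -> Y = -2.972 ✓
  A = 0.717 -> Y = -1.283 ✓
  A = -1.42 -> Y = -3.42 ✓
All samples match this transformation.

(a) A - 2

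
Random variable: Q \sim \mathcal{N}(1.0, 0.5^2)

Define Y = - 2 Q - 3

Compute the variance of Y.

For Y = aQ + b: Var(Y) = a² * Var(Q)
Var(Q) = 0.5^2 = 0.25
Var(Y) = (-2)² * 0.25 = 4 * 0.25 = 1

1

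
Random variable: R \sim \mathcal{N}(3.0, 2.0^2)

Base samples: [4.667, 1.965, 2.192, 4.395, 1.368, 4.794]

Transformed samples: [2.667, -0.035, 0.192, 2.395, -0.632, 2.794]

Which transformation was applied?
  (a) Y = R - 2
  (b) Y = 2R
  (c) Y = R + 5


Checking option (a) Y = R - 2:
  R = 4.667 -> Y = 2.667 ✓
  R = 1.965 -> Y = -0.035 ✓
  R = 2.192 -> Y = 0.192 ✓
All samples match this transformation.

(a) R - 2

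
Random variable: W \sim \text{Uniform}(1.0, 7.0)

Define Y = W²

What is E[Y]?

E[W²] = Var(W) + (E[W])² = 3 + 16 = 19

19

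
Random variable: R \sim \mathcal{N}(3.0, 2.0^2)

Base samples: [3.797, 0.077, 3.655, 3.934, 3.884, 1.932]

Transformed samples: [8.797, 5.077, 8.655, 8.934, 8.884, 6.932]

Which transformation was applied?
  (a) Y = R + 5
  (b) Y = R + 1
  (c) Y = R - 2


Checking option (a) Y = R + 5:
  R = 3.797 -> Y = 8.797 ✓
  R = 0.077 -> Y = 5.077 ✓
  R = 3.655 -> Y = 8.655 ✓
All samples match this transformation.

(a) R + 5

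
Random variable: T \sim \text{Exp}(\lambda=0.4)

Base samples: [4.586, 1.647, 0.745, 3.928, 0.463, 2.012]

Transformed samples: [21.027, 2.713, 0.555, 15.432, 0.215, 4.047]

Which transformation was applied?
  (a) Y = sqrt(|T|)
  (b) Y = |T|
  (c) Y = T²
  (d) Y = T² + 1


Checking option (c) Y = T²:
  T = 4.586 -> Y = 21.027 ✓
  T = 1.647 -> Y = 2.713 ✓
  T = 0.745 -> Y = 0.555 ✓
All samples match this transformation.

(c) T²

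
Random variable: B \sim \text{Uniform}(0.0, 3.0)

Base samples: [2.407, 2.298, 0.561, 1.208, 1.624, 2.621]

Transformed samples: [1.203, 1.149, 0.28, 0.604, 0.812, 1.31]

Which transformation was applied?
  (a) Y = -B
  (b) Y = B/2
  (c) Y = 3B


Checking option (b) Y = B/2:
  B = 2.407 -> Y = 1.203 ✓
  B = 2.298 -> Y = 1.149 ✓
  B = 0.561 -> Y = 0.28 ✓
All samples match this transformation.

(b) B/2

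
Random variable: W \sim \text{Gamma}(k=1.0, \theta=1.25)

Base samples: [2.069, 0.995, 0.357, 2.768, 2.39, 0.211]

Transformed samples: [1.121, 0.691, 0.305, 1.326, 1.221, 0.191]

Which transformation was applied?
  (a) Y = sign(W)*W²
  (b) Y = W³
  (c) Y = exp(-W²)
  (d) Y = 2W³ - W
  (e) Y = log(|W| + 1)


Checking option (e) Y = log(|W| + 1):
  W = 2.069 -> Y = 1.121 ✓
  W = 0.995 -> Y = 0.691 ✓
  W = 0.357 -> Y = 0.305 ✓
All samples match this transformation.

(e) log(|W| + 1)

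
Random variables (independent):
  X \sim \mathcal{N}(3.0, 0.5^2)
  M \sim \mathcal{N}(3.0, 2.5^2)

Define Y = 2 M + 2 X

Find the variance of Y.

For independent RVs: Var(aX + bY) = a²Var(X) + b²Var(Y)
Var(X) = 0.25
Var(M) = 6.25
Var(Y) = 2²*0.25 + 2²*6.25
= 4*0.25 + 4*6.25 = 26

26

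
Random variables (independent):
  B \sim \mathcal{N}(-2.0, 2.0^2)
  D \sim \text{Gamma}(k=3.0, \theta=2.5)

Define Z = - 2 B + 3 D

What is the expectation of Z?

E[Z] = -2*E[B] + 3*E[D]
E[B] = -2
E[D] = 7.5
E[Z] = -2*(-2) + 3*7.5 = 26.5

26.5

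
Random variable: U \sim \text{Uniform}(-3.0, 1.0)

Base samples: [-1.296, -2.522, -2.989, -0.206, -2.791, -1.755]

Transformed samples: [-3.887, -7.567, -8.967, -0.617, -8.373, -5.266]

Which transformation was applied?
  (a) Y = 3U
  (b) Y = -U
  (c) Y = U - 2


Checking option (a) Y = 3U:
  U = -1.296 -> Y = -3.887 ✓
  U = -2.522 -> Y = -7.567 ✓
  U = -2.989 -> Y = -8.967 ✓
All samples match this transformation.

(a) 3U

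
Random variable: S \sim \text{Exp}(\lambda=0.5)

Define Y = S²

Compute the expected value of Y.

E[S²] = Var(S) + (E[S])² = 4 + 4 = 8

8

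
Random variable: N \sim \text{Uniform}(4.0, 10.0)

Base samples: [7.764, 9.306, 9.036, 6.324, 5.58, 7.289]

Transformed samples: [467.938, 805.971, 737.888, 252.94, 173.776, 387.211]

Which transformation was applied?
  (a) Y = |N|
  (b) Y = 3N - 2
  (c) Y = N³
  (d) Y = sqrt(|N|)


Checking option (c) Y = N³:
  N = 7.764 -> Y = 467.938 ✓
  N = 9.306 -> Y = 805.971 ✓
  N = 9.036 -> Y = 737.888 ✓
All samples match this transformation.

(c) N³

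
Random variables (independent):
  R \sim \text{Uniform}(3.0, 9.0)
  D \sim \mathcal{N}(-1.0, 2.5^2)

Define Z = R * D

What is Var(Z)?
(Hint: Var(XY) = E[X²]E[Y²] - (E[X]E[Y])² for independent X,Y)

Var(XY) = E[X²]E[Y²] - (E[X]E[Y])²
E[R] = 6, Var(R) = 3
E[D] = -1, Var(D) = 6.25
E[R²] = 3 + 6² = 39
E[D²] = 6.25 + (-1)² = 7.25
Var(Z) = 39*7.25 - (6*(-1))²
= 282.75 - 36 = 246.75

246.75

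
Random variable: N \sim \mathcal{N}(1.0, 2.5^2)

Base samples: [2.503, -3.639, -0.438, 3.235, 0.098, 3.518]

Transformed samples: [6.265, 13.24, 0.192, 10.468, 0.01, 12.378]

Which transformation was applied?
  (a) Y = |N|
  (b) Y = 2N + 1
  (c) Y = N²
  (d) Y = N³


Checking option (c) Y = N²:
  N = 2.503 -> Y = 6.265 ✓
  N = -3.639 -> Y = 13.24 ✓
  N = -0.438 -> Y = 0.192 ✓
All samples match this transformation.

(c) N²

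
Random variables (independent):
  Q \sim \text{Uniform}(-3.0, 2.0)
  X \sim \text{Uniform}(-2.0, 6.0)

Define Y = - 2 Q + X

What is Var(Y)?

For independent RVs: Var(aX + bY) = a²Var(X) + b²Var(Y)
Var(Q) = 2.0833333
Var(X) = 5.3333333
Var(Y) = (-2)²*2.0833333 + 1²*5.3333333
= 4*2.0833333 + 1*5.3333333 = 13.666667

13.666667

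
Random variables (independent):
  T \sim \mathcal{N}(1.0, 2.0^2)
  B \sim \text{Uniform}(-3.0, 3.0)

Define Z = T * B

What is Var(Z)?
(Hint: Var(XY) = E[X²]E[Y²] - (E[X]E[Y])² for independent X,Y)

Var(XY) = E[X²]E[Y²] - (E[X]E[Y])²
E[T] = 1, Var(T) = 4
E[B] = 0, Var(B) = 3
E[T²] = 4 + 1² = 5
E[B²] = 3 + 0² = 3
Var(Z) = 5*3 - (1*0)²
= 15 - 0 = 15

15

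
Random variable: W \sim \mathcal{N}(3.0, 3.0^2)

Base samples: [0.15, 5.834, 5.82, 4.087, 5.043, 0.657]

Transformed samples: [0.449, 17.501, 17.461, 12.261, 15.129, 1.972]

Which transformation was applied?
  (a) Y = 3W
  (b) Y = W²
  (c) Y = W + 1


Checking option (a) Y = 3W:
  W = 0.15 -> Y = 0.449 ✓
  W = 5.834 -> Y = 17.501 ✓
  W = 5.82 -> Y = 17.461 ✓
All samples match this transformation.

(a) 3W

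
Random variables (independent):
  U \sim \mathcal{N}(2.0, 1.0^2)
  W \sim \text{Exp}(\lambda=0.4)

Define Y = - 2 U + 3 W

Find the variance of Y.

For independent RVs: Var(aX + bY) = a²Var(X) + b²Var(Y)
Var(U) = 1
Var(W) = 6.25
Var(Y) = (-2)²*1 + 3²*6.25
= 4*1 + 9*6.25 = 60.25

60.25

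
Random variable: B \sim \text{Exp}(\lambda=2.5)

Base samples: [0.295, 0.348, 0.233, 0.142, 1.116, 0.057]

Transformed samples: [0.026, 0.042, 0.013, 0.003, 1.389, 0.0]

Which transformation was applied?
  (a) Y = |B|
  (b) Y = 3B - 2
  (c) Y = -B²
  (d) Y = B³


Checking option (d) Y = B³:
  B = 0.295 -> Y = 0.026 ✓
  B = 0.348 -> Y = 0.042 ✓
  B = 0.233 -> Y = 0.013 ✓
All samples match this transformation.

(d) B³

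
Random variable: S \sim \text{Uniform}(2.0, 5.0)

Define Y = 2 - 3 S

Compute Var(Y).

For Y = aS + b: Var(Y) = a² * Var(S)
Var(S) = (5 - 2)^2/12 = 0.75
Var(Y) = (-3)² * 0.75 = 9 * 0.75 = 6.75

6.75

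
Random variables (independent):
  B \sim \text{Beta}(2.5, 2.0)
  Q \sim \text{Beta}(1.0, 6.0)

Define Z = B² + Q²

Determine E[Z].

E[Z] = E[B²] + E[Q²]
E[B²] = Var(B) + E[B]² = 0.044893378 + 0.30864198 = 0.35353535
E[Q²] = Var(Q) + E[Q]² = 0.015306122 + 0.020408163 = 0.035714286
E[Z] = 0.35353535 + 0.035714286 = 0.38924964

0.38924964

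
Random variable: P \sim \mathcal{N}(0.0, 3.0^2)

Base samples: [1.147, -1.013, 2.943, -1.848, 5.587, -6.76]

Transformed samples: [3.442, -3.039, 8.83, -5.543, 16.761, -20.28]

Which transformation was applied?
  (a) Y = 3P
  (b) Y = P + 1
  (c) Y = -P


Checking option (a) Y = 3P:
  P = 1.147 -> Y = 3.442 ✓
  P = -1.013 -> Y = -3.039 ✓
  P = 2.943 -> Y = 8.83 ✓
All samples match this transformation.

(a) 3P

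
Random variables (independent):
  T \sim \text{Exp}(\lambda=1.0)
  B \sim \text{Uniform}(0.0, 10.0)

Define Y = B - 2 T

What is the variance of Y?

For independent RVs: Var(aX + bY) = a²Var(X) + b²Var(Y)
Var(T) = 1
Var(B) = 8.3333333
Var(Y) = (-2)²*1 + 1²*8.3333333
= 4*1 + 1*8.3333333 = 12.333333

12.333333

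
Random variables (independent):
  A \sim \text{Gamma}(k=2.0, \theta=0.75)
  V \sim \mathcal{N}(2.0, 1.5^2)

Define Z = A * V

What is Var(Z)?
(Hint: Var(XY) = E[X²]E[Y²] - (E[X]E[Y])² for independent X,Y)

Var(XY) = E[X²]E[Y²] - (E[X]E[Y])²
E[A] = 1.5, Var(A) = 1.125
E[V] = 2, Var(V) = 2.25
E[A²] = 1.125 + 1.5² = 3.375
E[V²] = 2.25 + 2² = 6.25
Var(Z) = 3.375*6.25 - (1.5*2)²
= 21.09375 - 9 = 12.09375

12.09375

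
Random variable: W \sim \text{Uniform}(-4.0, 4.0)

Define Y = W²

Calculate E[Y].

E[W²] = Var(W) + (E[W])² = 5.3333333 + 0 = 5.3333333

5.3333333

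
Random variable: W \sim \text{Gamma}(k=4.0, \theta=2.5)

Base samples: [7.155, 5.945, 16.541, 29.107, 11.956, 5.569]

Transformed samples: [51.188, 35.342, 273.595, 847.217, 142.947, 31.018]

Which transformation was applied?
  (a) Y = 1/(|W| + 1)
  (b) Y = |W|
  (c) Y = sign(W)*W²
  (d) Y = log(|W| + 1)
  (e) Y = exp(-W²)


Checking option (c) Y = sign(W)*W²:
  W = 7.155 -> Y = 51.188 ✓
  W = 5.945 -> Y = 35.342 ✓
  W = 16.541 -> Y = 273.595 ✓
All samples match this transformation.

(c) sign(W)*W²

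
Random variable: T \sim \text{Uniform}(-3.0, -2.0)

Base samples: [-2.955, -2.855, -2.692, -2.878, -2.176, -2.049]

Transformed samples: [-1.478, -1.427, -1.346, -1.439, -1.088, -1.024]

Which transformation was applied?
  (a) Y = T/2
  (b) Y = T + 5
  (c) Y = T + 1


Checking option (a) Y = T/2:
  T = -2.955 -> Y = -1.478 ✓
  T = -2.855 -> Y = -1.427 ✓
  T = -2.692 -> Y = -1.346 ✓
All samples match this transformation.

(a) T/2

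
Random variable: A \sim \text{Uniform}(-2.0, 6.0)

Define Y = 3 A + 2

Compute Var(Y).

For Y = aA + b: Var(Y) = a² * Var(A)
Var(A) = (6 + 2)^2/12 = 5.3333333
Var(Y) = 3² * 5.3333333 = 9 * 5.3333333 = 48

48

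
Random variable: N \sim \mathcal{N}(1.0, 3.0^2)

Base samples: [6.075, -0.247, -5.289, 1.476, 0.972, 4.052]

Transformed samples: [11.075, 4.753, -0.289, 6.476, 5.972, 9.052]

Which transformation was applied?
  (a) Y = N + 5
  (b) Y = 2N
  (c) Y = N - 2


Checking option (a) Y = N + 5:
  N = 6.075 -> Y = 11.075 ✓
  N = -0.247 -> Y = 4.753 ✓
  N = -5.289 -> Y = -0.289 ✓
All samples match this transformation.

(a) N + 5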